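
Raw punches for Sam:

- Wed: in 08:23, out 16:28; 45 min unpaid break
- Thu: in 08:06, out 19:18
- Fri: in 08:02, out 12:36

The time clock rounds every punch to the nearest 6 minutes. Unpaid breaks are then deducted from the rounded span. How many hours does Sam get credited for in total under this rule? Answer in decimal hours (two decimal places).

Wed: in 08:23→08:24, out 16:28→16:30; 8 h 6 min − 45 min = 7 h 21 min
Thu: in 08:06→08:06, out 19:18→19:18; 11 h 12 min
Fri: in 08:02→08:00, out 12:36→12:36; 4 h 36 min
Total credited: 23 h 9 min.

23.15 hours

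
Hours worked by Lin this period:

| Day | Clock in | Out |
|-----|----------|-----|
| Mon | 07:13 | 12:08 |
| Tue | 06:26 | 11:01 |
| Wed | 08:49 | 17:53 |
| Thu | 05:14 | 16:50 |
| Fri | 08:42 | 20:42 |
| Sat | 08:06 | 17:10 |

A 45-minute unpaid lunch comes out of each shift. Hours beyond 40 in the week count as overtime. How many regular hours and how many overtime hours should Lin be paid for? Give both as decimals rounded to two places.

Regular 40.00 hours, overtime 6.73 hours

Mon: 07:13–12:08 = 4 h 55 min; less 45 min break → 4 h 10 min
Tue: 06:26–11:01 = 4 h 35 min; less 45 min break → 3 h 50 min
Wed: 08:49–17:53 = 9 h 4 min; less 45 min break → 8 h 19 min
Thu: 05:14–16:50 = 11 h 36 min; less 45 min break → 10 h 51 min
Fri: 08:42–20:42 = 12 h 0 min; less 45 min break → 11 h 15 min
Sat: 08:06–17:10 = 9 h 4 min; less 45 min break → 8 h 19 min
Total worked: 46 h 44 min = 46.73 h.
Threshold 40 h → overtime 6 h 44 min, regular 40 h 0 min.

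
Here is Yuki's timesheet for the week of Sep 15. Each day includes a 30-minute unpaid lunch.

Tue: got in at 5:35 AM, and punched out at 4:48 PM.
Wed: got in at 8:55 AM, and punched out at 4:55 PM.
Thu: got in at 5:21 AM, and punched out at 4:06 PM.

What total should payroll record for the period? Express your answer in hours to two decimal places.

28.47 hours

Tue: 5:35 AM–4:48 PM = 11 h 13 min; less 30 min break → 10 h 43 min
Wed: 8:55 AM–4:55 PM = 8 h 0 min; less 30 min break → 7 h 30 min
Thu: 5:21 AM–4:06 PM = 10 h 45 min; less 30 min break → 10 h 15 min
Total: 10 h 43 min + 7 h 30 min + 10 h 15 min = 28 h 28 min.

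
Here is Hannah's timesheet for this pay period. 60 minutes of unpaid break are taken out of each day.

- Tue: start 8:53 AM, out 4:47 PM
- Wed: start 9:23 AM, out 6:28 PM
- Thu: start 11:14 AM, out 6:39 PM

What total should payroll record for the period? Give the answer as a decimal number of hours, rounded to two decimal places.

21.40 hours

Tue: 8:53 AM–4:47 PM = 7 h 54 min; less 60 min break → 6 h 54 min
Wed: 9:23 AM–6:28 PM = 9 h 5 min; less 60 min break → 8 h 5 min
Thu: 11:14 AM–6:39 PM = 7 h 25 min; less 60 min break → 6 h 25 min
Total: 6 h 54 min + 8 h 5 min + 6 h 25 min = 21 h 24 min.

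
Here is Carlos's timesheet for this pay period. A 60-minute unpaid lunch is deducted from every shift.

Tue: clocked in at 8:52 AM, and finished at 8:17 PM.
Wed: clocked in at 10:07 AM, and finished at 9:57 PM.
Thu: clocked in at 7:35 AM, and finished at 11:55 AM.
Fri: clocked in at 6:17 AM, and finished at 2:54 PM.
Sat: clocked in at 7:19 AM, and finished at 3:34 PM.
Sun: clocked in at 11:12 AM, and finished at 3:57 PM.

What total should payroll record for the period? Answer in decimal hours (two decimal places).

Tue: 8:52 AM–8:17 PM = 11 h 25 min; less 60 min break → 10 h 25 min
Wed: 10:07 AM–9:57 PM = 11 h 50 min; less 60 min break → 10 h 50 min
Thu: 7:35 AM–11:55 AM = 4 h 20 min; less 60 min break → 3 h 20 min
Fri: 6:17 AM–2:54 PM = 8 h 37 min; less 60 min break → 7 h 37 min
Sat: 7:19 AM–3:34 PM = 8 h 15 min; less 60 min break → 7 h 15 min
Sun: 11:12 AM–3:57 PM = 4 h 45 min; less 60 min break → 3 h 45 min
Total: 10 h 25 min + 10 h 50 min + 3 h 20 min + 7 h 37 min + 7 h 15 min + 3 h 45 min = 43 h 12 min.

43.20 hours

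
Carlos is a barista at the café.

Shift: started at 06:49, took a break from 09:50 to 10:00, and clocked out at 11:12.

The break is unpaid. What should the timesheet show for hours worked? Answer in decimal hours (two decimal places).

Shift: 06:49–11:12 = 4 h 23 min; less 10 min break → 4 h 13 min

4.22 hours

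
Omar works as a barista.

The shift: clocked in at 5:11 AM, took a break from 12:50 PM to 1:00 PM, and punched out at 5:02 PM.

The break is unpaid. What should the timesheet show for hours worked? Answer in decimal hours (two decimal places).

11.68 hours

The shift: 5:11 AM–5:02 PM = 11 h 51 min; less 10 min break → 11 h 41 min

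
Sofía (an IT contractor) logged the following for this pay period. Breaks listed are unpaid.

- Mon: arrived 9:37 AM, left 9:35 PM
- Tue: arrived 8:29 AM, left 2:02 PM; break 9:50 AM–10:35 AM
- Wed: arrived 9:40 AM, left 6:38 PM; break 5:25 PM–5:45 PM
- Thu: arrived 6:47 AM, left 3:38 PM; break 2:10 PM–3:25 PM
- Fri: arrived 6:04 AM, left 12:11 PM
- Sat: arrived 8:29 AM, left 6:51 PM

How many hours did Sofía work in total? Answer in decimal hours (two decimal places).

49.48 hours

Mon: 9:37 AM–9:35 PM = 11 h 58 min
Tue: 8:29 AM–2:02 PM = 5 h 33 min; less 45 min break → 4 h 48 min
Wed: 9:40 AM–6:38 PM = 8 h 58 min; less 20 min break → 8 h 38 min
Thu: 6:47 AM–3:38 PM = 8 h 51 min; less 75 min break → 7 h 36 min
Fri: 6:04 AM–12:11 PM = 6 h 7 min
Sat: 8:29 AM–6:51 PM = 10 h 22 min
Total: 11 h 58 min + 4 h 48 min + 8 h 38 min + 7 h 36 min + 6 h 7 min + 10 h 22 min = 49 h 29 min.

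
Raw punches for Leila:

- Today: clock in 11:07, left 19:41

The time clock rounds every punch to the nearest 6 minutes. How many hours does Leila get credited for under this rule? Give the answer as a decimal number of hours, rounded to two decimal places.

Today: in 11:07→11:06, out 19:41→19:42; 8 h 36 min

8.60 hours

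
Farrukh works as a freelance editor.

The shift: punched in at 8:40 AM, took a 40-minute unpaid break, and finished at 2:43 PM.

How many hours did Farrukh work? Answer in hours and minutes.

5 h 23 min

The shift: 8:40 AM–2:43 PM = 6 h 3 min; less 40 min break → 5 h 23 min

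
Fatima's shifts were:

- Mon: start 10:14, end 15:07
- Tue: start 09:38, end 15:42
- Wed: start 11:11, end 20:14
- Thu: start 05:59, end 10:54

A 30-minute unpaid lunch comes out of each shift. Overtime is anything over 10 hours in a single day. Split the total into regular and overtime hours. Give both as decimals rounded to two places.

Regular 22.92 hours, overtime 0.00 hours

Mon: 10:14–15:07 = 4 h 53 min; less 30 min break → 4 h 23 min
Tue: 09:38–15:42 = 6 h 4 min; less 30 min break → 5 h 34 min
Wed: 11:11–20:14 = 9 h 3 min; less 30 min break → 8 h 33 min
Thu: 05:59–10:54 = 4 h 55 min; less 30 min break → 4 h 25 min
Mon reg 4 h 23 min / OT 0 h 0 min; Tue reg 5 h 34 min / OT 0 h 0 min; Wed reg 8 h 33 min / OT 0 h 0 min; Thu reg 4 h 25 min / OT 0 h 0 min.
Totals: regular 22 h 55 min, overtime 0 h 0 min.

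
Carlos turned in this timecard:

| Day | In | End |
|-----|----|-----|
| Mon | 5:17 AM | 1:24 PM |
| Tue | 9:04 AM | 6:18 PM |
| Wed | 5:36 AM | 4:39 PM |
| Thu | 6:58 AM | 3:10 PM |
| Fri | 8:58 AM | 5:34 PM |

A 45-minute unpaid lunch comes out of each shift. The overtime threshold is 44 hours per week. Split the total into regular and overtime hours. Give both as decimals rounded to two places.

Regular 41.45 hours, overtime 0.00 hours

Mon: 5:17 AM–1:24 PM = 8 h 7 min; less 45 min break → 7 h 22 min
Tue: 9:04 AM–6:18 PM = 9 h 14 min; less 45 min break → 8 h 29 min
Wed: 5:36 AM–4:39 PM = 11 h 3 min; less 45 min break → 10 h 18 min
Thu: 6:58 AM–3:10 PM = 8 h 12 min; less 45 min break → 7 h 27 min
Fri: 8:58 AM–5:34 PM = 8 h 36 min; less 45 min break → 7 h 51 min
Total worked: 41 h 27 min = 41.45 h.
Threshold 44 h → overtime 0 h 0 min, regular 41 h 27 min.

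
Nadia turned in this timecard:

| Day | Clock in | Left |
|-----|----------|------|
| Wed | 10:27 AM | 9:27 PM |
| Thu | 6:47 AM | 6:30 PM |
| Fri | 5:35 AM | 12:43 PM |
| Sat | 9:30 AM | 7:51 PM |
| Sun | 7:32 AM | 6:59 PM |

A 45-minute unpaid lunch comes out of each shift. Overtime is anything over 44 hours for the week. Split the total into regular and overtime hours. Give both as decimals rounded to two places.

Wed: 10:27 AM–9:27 PM = 11 h 0 min; less 45 min break → 10 h 15 min
Thu: 6:47 AM–6:30 PM = 11 h 43 min; less 45 min break → 10 h 58 min
Fri: 5:35 AM–12:43 PM = 7 h 8 min; less 45 min break → 6 h 23 min
Sat: 9:30 AM–7:51 PM = 10 h 21 min; less 45 min break → 9 h 36 min
Sun: 7:32 AM–6:59 PM = 11 h 27 min; less 45 min break → 10 h 42 min
Total worked: 47 h 54 min = 47.90 h.
Threshold 44 h → overtime 3 h 54 min, regular 44 h 0 min.

Regular 44.00 hours, overtime 3.90 hours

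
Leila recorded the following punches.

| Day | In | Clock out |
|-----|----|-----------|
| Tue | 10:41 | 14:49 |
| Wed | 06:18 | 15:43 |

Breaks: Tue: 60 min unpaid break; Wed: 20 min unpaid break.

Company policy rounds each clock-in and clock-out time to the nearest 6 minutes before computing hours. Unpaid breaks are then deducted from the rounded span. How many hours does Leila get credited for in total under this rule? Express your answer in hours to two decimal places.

12.17 hours

Tue: in 10:41→10:42, out 14:49→14:48; 4 h 6 min − 60 min = 3 h 6 min
Wed: in 06:18→06:18, out 15:43→15:42; 9 h 24 min − 20 min = 9 h 4 min
Total credited: 12 h 10 min.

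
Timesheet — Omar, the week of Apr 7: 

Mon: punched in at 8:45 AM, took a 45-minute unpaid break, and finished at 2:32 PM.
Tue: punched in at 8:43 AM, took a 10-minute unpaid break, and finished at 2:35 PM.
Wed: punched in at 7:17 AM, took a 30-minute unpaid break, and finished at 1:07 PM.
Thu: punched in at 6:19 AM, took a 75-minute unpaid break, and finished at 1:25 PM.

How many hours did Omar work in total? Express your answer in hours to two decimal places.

21.92 hours

Mon: 8:45 AM–2:32 PM = 5 h 47 min; less 45 min break → 5 h 2 min
Tue: 8:43 AM–2:35 PM = 5 h 52 min; less 10 min break → 5 h 42 min
Wed: 7:17 AM–1:07 PM = 5 h 50 min; less 30 min break → 5 h 20 min
Thu: 6:19 AM–1:25 PM = 7 h 6 min; less 75 min break → 5 h 51 min
Total: 5 h 2 min + 5 h 42 min + 5 h 20 min + 5 h 51 min = 21 h 55 min.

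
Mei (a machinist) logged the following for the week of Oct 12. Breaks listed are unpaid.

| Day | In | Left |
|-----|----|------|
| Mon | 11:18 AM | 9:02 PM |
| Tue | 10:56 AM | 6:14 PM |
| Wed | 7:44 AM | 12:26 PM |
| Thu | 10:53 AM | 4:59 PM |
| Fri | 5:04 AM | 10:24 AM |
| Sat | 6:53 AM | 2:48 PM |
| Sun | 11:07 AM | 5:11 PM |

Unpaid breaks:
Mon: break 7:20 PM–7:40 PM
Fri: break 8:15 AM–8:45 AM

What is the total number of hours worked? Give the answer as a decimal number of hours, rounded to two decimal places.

Mon: 11:18 AM–9:02 PM = 9 h 44 min; less 20 min break → 9 h 24 min
Tue: 10:56 AM–6:14 PM = 7 h 18 min
Wed: 7:44 AM–12:26 PM = 4 h 42 min
Thu: 10:53 AM–4:59 PM = 6 h 6 min
Fri: 5:04 AM–10:24 AM = 5 h 20 min; less 30 min break → 4 h 50 min
Sat: 6:53 AM–2:48 PM = 7 h 55 min
Sun: 11:07 AM–5:11 PM = 6 h 4 min
Total: 9 h 24 min + 7 h 18 min + 4 h 42 min + 6 h 6 min + 4 h 50 min + 7 h 55 min + 6 h 4 min = 46 h 19 min.

46.32 hours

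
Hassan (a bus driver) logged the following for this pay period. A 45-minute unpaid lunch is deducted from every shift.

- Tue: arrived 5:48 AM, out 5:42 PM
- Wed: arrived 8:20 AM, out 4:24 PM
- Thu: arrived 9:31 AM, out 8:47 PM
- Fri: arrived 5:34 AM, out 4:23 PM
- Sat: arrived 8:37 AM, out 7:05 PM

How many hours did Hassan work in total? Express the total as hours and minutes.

48 h 46 min

Tue: 5:48 AM–5:42 PM = 11 h 54 min; less 45 min break → 11 h 9 min
Wed: 8:20 AM–4:24 PM = 8 h 4 min; less 45 min break → 7 h 19 min
Thu: 9:31 AM–8:47 PM = 11 h 16 min; less 45 min break → 10 h 31 min
Fri: 5:34 AM–4:23 PM = 10 h 49 min; less 45 min break → 10 h 4 min
Sat: 8:37 AM–7:05 PM = 10 h 28 min; less 45 min break → 9 h 43 min
Total: 11 h 9 min + 7 h 19 min + 10 h 31 min + 10 h 4 min + 9 h 43 min = 48 h 46 min.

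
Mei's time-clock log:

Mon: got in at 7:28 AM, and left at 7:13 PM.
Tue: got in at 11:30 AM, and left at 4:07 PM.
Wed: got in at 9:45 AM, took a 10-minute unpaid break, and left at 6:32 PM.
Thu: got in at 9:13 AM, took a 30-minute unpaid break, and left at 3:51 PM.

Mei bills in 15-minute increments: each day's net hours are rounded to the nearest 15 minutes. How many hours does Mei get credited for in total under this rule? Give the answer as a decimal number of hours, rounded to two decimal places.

Mon: 7:28 AM–7:13 PM = 11 h 45 min → rounds to 11 h 45 min
Tue: 11:30 AM–4:07 PM = 4 h 37 min → rounds to 4 h 30 min
Wed: 9:45 AM–6:32 PM = 8 h 47 min − 10 min = 8 h 37 min → rounds to 8 h 30 min
Thu: 9:13 AM–3:51 PM = 6 h 38 min − 30 min = 6 h 8 min → rounds to 6 h 15 min
Total credited: 31 h 0 min.

31.00 hours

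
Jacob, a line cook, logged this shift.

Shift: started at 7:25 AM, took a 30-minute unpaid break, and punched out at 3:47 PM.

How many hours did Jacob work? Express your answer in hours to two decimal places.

7.87 hours

Shift: 7:25 AM–3:47 PM = 8 h 22 min; less 30 min break → 7 h 52 min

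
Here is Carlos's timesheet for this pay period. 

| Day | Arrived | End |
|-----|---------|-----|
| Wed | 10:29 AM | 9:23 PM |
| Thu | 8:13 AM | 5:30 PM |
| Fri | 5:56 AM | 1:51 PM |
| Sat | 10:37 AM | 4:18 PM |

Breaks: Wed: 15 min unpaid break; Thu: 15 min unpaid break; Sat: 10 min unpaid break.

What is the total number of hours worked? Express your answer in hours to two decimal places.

Wed: 10:29 AM–9:23 PM = 10 h 54 min; less 15 min break → 10 h 39 min
Thu: 8:13 AM–5:30 PM = 9 h 17 min; less 15 min break → 9 h 2 min
Fri: 5:56 AM–1:51 PM = 7 h 55 min
Sat: 10:37 AM–4:18 PM = 5 h 41 min; less 10 min break → 5 h 31 min
Total: 10 h 39 min + 9 h 2 min + 7 h 55 min + 5 h 31 min = 33 h 7 min.

33.12 hours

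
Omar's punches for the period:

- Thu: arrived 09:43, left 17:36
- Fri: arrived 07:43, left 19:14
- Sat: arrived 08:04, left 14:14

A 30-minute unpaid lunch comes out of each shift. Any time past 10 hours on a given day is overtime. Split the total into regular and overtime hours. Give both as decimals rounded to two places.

Thu: 09:43–17:36 = 7 h 53 min; less 30 min break → 7 h 23 min
Fri: 07:43–19:14 = 11 h 31 min; less 30 min break → 11 h 1 min
Sat: 08:04–14:14 = 6 h 10 min; less 30 min break → 5 h 40 min
Thu reg 7 h 23 min / OT 0 h 0 min; Fri reg 10 h 0 min / OT 1 h 1 min; Sat reg 5 h 40 min / OT 0 h 0 min.
Totals: regular 23 h 3 min, overtime 1 h 1 min.

Regular 23.05 hours, overtime 1.02 hours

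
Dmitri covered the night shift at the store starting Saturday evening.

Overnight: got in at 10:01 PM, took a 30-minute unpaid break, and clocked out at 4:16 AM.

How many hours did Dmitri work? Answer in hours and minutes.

5 h 45 min

Overnight: 10:01 PM → midnight = 1 h 59 min; midnight → 4:16 AM = 4 h 16 min; span 6 h 15 min; less 30 min break → 5 h 45 min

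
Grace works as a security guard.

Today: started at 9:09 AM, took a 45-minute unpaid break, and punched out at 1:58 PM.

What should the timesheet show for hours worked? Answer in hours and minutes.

Today: 9:09 AM–1:58 PM = 4 h 49 min; less 45 min break → 4 h 4 min

4 h 4 min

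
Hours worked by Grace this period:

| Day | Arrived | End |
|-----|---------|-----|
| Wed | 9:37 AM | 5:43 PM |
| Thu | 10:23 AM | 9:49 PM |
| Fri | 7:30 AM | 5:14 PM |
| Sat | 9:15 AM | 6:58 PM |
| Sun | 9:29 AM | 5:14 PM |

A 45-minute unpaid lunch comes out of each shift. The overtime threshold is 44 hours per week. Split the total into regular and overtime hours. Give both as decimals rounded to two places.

Wed: 9:37 AM–5:43 PM = 8 h 6 min; less 45 min break → 7 h 21 min
Thu: 10:23 AM–9:49 PM = 11 h 26 min; less 45 min break → 10 h 41 min
Fri: 7:30 AM–5:14 PM = 9 h 44 min; less 45 min break → 8 h 59 min
Sat: 9:15 AM–6:58 PM = 9 h 43 min; less 45 min break → 8 h 58 min
Sun: 9:29 AM–5:14 PM = 7 h 45 min; less 45 min break → 7 h 0 min
Total worked: 42 h 59 min = 42.98 h.
Threshold 44 h → overtime 0 h 0 min, regular 42 h 59 min.

Regular 42.98 hours, overtime 0.00 hours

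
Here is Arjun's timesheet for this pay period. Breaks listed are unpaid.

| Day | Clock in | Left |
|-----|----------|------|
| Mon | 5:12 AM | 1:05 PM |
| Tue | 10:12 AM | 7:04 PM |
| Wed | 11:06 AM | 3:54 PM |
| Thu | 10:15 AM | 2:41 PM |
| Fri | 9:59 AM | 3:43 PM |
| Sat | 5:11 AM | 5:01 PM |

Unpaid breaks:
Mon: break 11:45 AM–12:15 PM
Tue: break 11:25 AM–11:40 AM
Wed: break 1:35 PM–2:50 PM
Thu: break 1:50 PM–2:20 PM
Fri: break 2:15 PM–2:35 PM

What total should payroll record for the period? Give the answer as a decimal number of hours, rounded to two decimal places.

Mon: 5:12 AM–1:05 PM = 7 h 53 min; less 30 min break → 7 h 23 min
Tue: 10:12 AM–7:04 PM = 8 h 52 min; less 15 min break → 8 h 37 min
Wed: 11:06 AM–3:54 PM = 4 h 48 min; less 75 min break → 3 h 33 min
Thu: 10:15 AM–2:41 PM = 4 h 26 min; less 30 min break → 3 h 56 min
Fri: 9:59 AM–3:43 PM = 5 h 44 min; less 20 min break → 5 h 24 min
Sat: 5:11 AM–5:01 PM = 11 h 50 min
Total: 7 h 23 min + 8 h 37 min + 3 h 33 min + 3 h 56 min + 5 h 24 min + 11 h 50 min = 40 h 43 min.

40.72 hours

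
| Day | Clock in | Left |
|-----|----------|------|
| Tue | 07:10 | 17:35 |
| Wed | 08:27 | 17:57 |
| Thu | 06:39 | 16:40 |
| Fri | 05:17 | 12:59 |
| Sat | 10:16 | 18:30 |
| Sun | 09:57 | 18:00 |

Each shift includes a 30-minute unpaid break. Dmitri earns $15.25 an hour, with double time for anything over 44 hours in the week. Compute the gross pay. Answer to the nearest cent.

$881.96

Tue: 07:10–17:35 = 10 h 25 min; less 30 min break → 9 h 55 min
Wed: 08:27–17:57 = 9 h 30 min; less 30 min break → 9 h 0 min
Thu: 06:39–16:40 = 10 h 1 min; less 30 min break → 9 h 31 min
Fri: 05:17–12:59 = 7 h 42 min; less 30 min break → 7 h 12 min
Sat: 10:16–18:30 = 8 h 14 min; less 30 min break → 7 h 44 min
Sun: 09:57–18:00 = 8 h 3 min; less 30 min break → 7 h 33 min
Total worked: 50 h 55 min = 3055 min.
Regular 44 h 0 min = 2640 min at $15.25/h; overtime 6 h 55 min = 415 min at $30.50/h.
Pay = (2640 × $15.25 + 415 × $30.50) ÷ 60 = $881.96.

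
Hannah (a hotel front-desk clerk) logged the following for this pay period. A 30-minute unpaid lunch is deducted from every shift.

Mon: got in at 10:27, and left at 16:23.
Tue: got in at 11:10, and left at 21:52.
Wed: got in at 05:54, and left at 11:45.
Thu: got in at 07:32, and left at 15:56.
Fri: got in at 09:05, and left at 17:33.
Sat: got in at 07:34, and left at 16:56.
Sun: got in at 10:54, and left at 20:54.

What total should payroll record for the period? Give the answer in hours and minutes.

Mon: 10:27–16:23 = 5 h 56 min; less 30 min break → 5 h 26 min
Tue: 11:10–21:52 = 10 h 42 min; less 30 min break → 10 h 12 min
Wed: 05:54–11:45 = 5 h 51 min; less 30 min break → 5 h 21 min
Thu: 07:32–15:56 = 8 h 24 min; less 30 min break → 7 h 54 min
Fri: 09:05–17:33 = 8 h 28 min; less 30 min break → 7 h 58 min
Sat: 07:34–16:56 = 9 h 22 min; less 30 min break → 8 h 52 min
Sun: 10:54–20:54 = 10 h 0 min; less 30 min break → 9 h 30 min
Total: 5 h 26 min + 10 h 12 min + 5 h 21 min + 7 h 54 min + 7 h 58 min + 8 h 52 min + 9 h 30 min = 55 h 13 min.

55 h 13 min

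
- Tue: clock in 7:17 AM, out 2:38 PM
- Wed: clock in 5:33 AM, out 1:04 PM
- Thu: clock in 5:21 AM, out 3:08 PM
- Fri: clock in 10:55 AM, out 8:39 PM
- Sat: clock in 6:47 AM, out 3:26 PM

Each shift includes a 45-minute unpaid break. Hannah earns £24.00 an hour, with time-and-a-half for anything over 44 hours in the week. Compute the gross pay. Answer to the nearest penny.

Tue: 7:17 AM–2:38 PM = 7 h 21 min; less 45 min break → 6 h 36 min
Wed: 5:33 AM–1:04 PM = 7 h 31 min; less 45 min break → 6 h 46 min
Thu: 5:21 AM–3:08 PM = 9 h 47 min; less 45 min break → 9 h 2 min
Fri: 10:55 AM–8:39 PM = 9 h 44 min; less 45 min break → 8 h 59 min
Sat: 6:47 AM–3:26 PM = 8 h 39 min; less 45 min break → 7 h 54 min
Total worked: 39 h 17 min = 2357 min.
Regular 39 h 17 min = 2357 min at £24.00/h; overtime 0 h 0 min = 0 min at £36.00/h.
Pay = (2357 × £24.00 + 0 × £36.00) ÷ 60 = £942.80.

£942.80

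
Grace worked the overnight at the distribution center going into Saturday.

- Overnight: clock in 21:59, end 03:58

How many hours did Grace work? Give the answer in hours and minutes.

Overnight: 21:59 → midnight = 2 h 1 min; midnight → 03:58 = 3 h 58 min; span 5 h 59 min

5 h 59 min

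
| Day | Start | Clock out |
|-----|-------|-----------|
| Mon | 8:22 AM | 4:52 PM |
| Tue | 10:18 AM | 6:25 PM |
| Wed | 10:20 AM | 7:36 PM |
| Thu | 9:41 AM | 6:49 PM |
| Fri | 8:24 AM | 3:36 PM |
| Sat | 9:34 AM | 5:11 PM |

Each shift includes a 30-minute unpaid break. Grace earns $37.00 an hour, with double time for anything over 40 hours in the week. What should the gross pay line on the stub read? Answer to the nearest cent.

$1985.67

Mon: 8:22 AM–4:52 PM = 8 h 30 min; less 30 min break → 8 h 0 min
Tue: 10:18 AM–6:25 PM = 8 h 7 min; less 30 min break → 7 h 37 min
Wed: 10:20 AM–7:36 PM = 9 h 16 min; less 30 min break → 8 h 46 min
Thu: 9:41 AM–6:49 PM = 9 h 8 min; less 30 min break → 8 h 38 min
Fri: 8:24 AM–3:36 PM = 7 h 12 min; less 30 min break → 6 h 42 min
Sat: 9:34 AM–5:11 PM = 7 h 37 min; less 30 min break → 7 h 7 min
Total worked: 46 h 50 min = 2810 min.
Regular 40 h 0 min = 2400 min at $37.00/h; overtime 6 h 50 min = 410 min at $74.00/h.
Pay = (2400 × $37.00 + 410 × $74.00) ÷ 60 = $1985.67.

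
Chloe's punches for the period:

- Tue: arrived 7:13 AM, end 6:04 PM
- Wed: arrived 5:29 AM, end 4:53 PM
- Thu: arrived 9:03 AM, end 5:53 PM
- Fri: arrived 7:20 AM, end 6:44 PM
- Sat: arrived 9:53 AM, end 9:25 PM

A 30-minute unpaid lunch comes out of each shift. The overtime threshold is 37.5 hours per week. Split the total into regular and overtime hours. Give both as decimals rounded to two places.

Regular 37.50 hours, overtime 14.02 hours

Tue: 7:13 AM–6:04 PM = 10 h 51 min; less 30 min break → 10 h 21 min
Wed: 5:29 AM–4:53 PM = 11 h 24 min; less 30 min break → 10 h 54 min
Thu: 9:03 AM–5:53 PM = 8 h 50 min; less 30 min break → 8 h 20 min
Fri: 7:20 AM–6:44 PM = 11 h 24 min; less 30 min break → 10 h 54 min
Sat: 9:53 AM–9:25 PM = 11 h 32 min; less 30 min break → 11 h 2 min
Total worked: 51 h 31 min = 51.52 h.
Threshold 37.5 h → overtime 14 h 1 min, regular 37 h 30 min.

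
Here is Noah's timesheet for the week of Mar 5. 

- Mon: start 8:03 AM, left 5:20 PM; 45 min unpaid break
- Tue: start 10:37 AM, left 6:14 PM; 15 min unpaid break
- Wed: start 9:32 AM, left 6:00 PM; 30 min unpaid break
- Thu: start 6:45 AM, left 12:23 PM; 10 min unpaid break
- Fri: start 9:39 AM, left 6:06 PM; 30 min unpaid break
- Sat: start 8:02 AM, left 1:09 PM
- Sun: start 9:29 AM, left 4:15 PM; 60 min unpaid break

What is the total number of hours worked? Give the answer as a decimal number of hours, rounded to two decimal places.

Mon: 8:03 AM–5:20 PM = 9 h 17 min; less 45 min break → 8 h 32 min
Tue: 10:37 AM–6:14 PM = 7 h 37 min; less 15 min break → 7 h 22 min
Wed: 9:32 AM–6:00 PM = 8 h 28 min; less 30 min break → 7 h 58 min
Thu: 6:45 AM–12:23 PM = 5 h 38 min; less 10 min break → 5 h 28 min
Fri: 9:39 AM–6:06 PM = 8 h 27 min; less 30 min break → 7 h 57 min
Sat: 8:02 AM–1:09 PM = 5 h 7 min
Sun: 9:29 AM–4:15 PM = 6 h 46 min; less 60 min break → 5 h 46 min
Total: 8 h 32 min + 7 h 22 min + 7 h 58 min + 5 h 28 min + 7 h 57 min + 5 h 7 min + 5 h 46 min = 48 h 10 min.

48.17 hours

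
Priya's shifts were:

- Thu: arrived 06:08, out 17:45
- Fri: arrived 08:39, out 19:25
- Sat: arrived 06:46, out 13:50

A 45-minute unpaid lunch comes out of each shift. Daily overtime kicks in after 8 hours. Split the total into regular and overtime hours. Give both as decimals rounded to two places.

Thu: 06:08–17:45 = 11 h 37 min; less 45 min break → 10 h 52 min
Fri: 08:39–19:25 = 10 h 46 min; less 45 min break → 10 h 1 min
Sat: 06:46–13:50 = 7 h 4 min; less 45 min break → 6 h 19 min
Thu reg 8 h 0 min / OT 2 h 52 min; Fri reg 8 h 0 min / OT 2 h 1 min; Sat reg 6 h 19 min / OT 0 h 0 min.
Totals: regular 22 h 19 min, overtime 4 h 53 min.

Regular 22.32 hours, overtime 4.88 hours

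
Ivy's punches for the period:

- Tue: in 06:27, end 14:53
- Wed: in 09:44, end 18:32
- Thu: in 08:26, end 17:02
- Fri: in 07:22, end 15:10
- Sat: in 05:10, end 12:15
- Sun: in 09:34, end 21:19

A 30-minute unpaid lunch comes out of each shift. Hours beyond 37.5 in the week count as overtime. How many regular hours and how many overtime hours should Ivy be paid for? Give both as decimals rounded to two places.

Regular 37.50 hours, overtime 11.97 hours

Tue: 06:27–14:53 = 8 h 26 min; less 30 min break → 7 h 56 min
Wed: 09:44–18:32 = 8 h 48 min; less 30 min break → 8 h 18 min
Thu: 08:26–17:02 = 8 h 36 min; less 30 min break → 8 h 6 min
Fri: 07:22–15:10 = 7 h 48 min; less 30 min break → 7 h 18 min
Sat: 05:10–12:15 = 7 h 5 min; less 30 min break → 6 h 35 min
Sun: 09:34–21:19 = 11 h 45 min; less 30 min break → 11 h 15 min
Total worked: 49 h 28 min = 49.47 h.
Threshold 37.5 h → overtime 11 h 58 min, regular 37 h 30 min.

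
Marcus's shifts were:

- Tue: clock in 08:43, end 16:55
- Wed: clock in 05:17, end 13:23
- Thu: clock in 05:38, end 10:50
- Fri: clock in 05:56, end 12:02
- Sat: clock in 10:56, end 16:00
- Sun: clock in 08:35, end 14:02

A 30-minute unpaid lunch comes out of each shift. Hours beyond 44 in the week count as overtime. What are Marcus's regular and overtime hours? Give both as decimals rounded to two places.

Tue: 08:43–16:55 = 8 h 12 min; less 30 min break → 7 h 42 min
Wed: 05:17–13:23 = 8 h 6 min; less 30 min break → 7 h 36 min
Thu: 05:38–10:50 = 5 h 12 min; less 30 min break → 4 h 42 min
Fri: 05:56–12:02 = 6 h 6 min; less 30 min break → 5 h 36 min
Sat: 10:56–16:00 = 5 h 4 min; less 30 min break → 4 h 34 min
Sun: 08:35–14:02 = 5 h 27 min; less 30 min break → 4 h 57 min
Total worked: 35 h 7 min = 35.12 h.
Threshold 44 h → overtime 0 h 0 min, regular 35 h 7 min.

Regular 35.12 hours, overtime 0.00 hours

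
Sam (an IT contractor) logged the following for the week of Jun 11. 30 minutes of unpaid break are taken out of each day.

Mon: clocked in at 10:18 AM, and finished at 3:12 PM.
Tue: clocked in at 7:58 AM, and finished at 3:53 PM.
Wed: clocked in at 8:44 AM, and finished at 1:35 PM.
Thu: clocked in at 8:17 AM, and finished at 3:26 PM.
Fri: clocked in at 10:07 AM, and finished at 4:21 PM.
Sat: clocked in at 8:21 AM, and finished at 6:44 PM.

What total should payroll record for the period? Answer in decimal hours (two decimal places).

Mon: 10:18 AM–3:12 PM = 4 h 54 min; less 30 min break → 4 h 24 min
Tue: 7:58 AM–3:53 PM = 7 h 55 min; less 30 min break → 7 h 25 min
Wed: 8:44 AM–1:35 PM = 4 h 51 min; less 30 min break → 4 h 21 min
Thu: 8:17 AM–3:26 PM = 7 h 9 min; less 30 min break → 6 h 39 min
Fri: 10:07 AM–4:21 PM = 6 h 14 min; less 30 min break → 5 h 44 min
Sat: 8:21 AM–6:44 PM = 10 h 23 min; less 30 min break → 9 h 53 min
Total: 4 h 24 min + 7 h 25 min + 4 h 21 min + 6 h 39 min + 5 h 44 min + 9 h 53 min = 38 h 26 min.

38.43 hours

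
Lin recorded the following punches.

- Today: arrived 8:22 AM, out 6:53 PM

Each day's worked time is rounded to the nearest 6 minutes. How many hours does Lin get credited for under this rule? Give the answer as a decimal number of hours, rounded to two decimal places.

10.50 hours

Today: 8:22 AM–6:53 PM = 10 h 31 min → rounds to 10 h 30 min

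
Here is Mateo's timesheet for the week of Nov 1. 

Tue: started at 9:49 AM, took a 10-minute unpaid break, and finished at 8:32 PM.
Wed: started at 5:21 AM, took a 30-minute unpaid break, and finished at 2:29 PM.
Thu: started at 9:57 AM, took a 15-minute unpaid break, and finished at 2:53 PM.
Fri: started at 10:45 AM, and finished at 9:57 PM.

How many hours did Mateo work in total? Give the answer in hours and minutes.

Tue: 9:49 AM–8:32 PM = 10 h 43 min; less 10 min break → 10 h 33 min
Wed: 5:21 AM–2:29 PM = 9 h 8 min; less 30 min break → 8 h 38 min
Thu: 9:57 AM–2:53 PM = 4 h 56 min; less 15 min break → 4 h 41 min
Fri: 10:45 AM–9:57 PM = 11 h 12 min
Total: 10 h 33 min + 8 h 38 min + 4 h 41 min + 11 h 12 min = 35 h 4 min.

35 h 4 min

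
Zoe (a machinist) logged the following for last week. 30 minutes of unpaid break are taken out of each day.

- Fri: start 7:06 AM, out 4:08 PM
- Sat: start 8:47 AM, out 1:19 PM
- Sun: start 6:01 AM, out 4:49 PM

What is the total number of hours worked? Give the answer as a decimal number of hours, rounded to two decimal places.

22.87 hours

Fri: 7:06 AM–4:08 PM = 9 h 2 min; less 30 min break → 8 h 32 min
Sat: 8:47 AM–1:19 PM = 4 h 32 min; less 30 min break → 4 h 2 min
Sun: 6:01 AM–4:49 PM = 10 h 48 min; less 30 min break → 10 h 18 min
Total: 8 h 32 min + 4 h 2 min + 10 h 18 min = 22 h 52 min.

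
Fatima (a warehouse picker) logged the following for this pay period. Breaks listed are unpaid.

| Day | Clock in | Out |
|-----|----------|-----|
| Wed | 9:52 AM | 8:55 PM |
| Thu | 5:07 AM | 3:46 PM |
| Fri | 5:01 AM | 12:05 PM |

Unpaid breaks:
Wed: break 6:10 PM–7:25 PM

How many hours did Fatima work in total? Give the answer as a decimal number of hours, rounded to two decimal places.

Wed: 9:52 AM–8:55 PM = 11 h 3 min; less 75 min break → 9 h 48 min
Thu: 5:07 AM–3:46 PM = 10 h 39 min
Fri: 5:01 AM–12:05 PM = 7 h 4 min
Total: 9 h 48 min + 10 h 39 min + 7 h 4 min = 27 h 31 min.

27.52 hours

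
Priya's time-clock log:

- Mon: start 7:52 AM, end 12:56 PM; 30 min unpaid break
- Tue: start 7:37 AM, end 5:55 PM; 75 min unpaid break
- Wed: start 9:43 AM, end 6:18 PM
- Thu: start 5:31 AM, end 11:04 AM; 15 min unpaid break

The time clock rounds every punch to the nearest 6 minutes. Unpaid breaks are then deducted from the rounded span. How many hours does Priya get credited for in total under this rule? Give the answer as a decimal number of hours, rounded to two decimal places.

Mon: in 7:52 AM→7:54 AM, out 12:56 PM→12:54 PM; 5 h 0 min − 30 min = 4 h 30 min
Tue: in 7:37 AM→7:36 AM, out 5:55 PM→5:54 PM; 10 h 18 min − 75 min = 9 h 3 min
Wed: in 9:43 AM→9:42 AM, out 6:18 PM→6:18 PM; 8 h 36 min
Thu: in 5:31 AM→5:30 AM, out 11:04 AM→11:06 AM; 5 h 36 min − 15 min = 5 h 21 min
Total credited: 27 h 30 min.

27.50 hours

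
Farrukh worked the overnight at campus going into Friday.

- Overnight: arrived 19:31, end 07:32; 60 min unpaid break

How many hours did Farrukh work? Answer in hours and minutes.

Overnight: 19:31 → midnight = 4 h 29 min; midnight → 07:32 = 7 h 32 min; span 12 h 1 min; less 60 min break → 11 h 1 min

11 h 1 min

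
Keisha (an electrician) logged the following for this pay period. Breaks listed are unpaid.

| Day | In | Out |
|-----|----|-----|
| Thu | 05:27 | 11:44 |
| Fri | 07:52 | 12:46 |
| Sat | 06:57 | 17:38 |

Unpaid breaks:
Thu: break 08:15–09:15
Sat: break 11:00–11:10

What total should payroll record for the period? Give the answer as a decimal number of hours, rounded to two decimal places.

20.70 hours

Thu: 05:27–11:44 = 6 h 17 min; less 60 min break → 5 h 17 min
Fri: 07:52–12:46 = 4 h 54 min
Sat: 06:57–17:38 = 10 h 41 min; less 10 min break → 10 h 31 min
Total: 5 h 17 min + 4 h 54 min + 10 h 31 min = 20 h 42 min.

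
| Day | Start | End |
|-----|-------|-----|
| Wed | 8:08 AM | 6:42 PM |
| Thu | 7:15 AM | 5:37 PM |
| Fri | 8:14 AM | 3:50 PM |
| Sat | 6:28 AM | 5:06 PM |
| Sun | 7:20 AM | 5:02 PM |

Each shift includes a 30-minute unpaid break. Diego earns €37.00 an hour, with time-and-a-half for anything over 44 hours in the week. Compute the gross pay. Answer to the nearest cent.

€1759.35

Wed: 8:08 AM–6:42 PM = 10 h 34 min; less 30 min break → 10 h 4 min
Thu: 7:15 AM–5:37 PM = 10 h 22 min; less 30 min break → 9 h 52 min
Fri: 8:14 AM–3:50 PM = 7 h 36 min; less 30 min break → 7 h 6 min
Sat: 6:28 AM–5:06 PM = 10 h 38 min; less 30 min break → 10 h 8 min
Sun: 7:20 AM–5:02 PM = 9 h 42 min; less 30 min break → 9 h 12 min
Total worked: 46 h 22 min = 2782 min.
Regular 44 h 0 min = 2640 min at €37.00/h; overtime 2 h 22 min = 142 min at €55.50/h.
Pay = (2640 × €37.00 + 142 × €55.50) ÷ 60 = €1759.35.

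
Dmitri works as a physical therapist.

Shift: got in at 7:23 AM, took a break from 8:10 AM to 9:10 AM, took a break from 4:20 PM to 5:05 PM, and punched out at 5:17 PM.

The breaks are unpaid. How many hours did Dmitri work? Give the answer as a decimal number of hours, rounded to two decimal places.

8.15 hours

Shift: 7:23 AM–5:17 PM = 9 h 54 min; less 105 min break → 8 h 9 min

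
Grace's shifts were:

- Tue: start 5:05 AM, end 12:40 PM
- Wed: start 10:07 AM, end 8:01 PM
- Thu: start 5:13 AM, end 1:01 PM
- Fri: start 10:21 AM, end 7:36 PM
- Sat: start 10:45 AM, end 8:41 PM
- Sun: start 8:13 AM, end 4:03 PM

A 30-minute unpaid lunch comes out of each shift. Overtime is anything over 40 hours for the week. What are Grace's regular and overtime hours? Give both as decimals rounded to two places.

Tue: 5:05 AM–12:40 PM = 7 h 35 min; less 30 min break → 7 h 5 min
Wed: 10:07 AM–8:01 PM = 9 h 54 min; less 30 min break → 9 h 24 min
Thu: 5:13 AM–1:01 PM = 7 h 48 min; less 30 min break → 7 h 18 min
Fri: 10:21 AM–7:36 PM = 9 h 15 min; less 30 min break → 8 h 45 min
Sat: 10:45 AM–8:41 PM = 9 h 56 min; less 30 min break → 9 h 26 min
Sun: 8:13 AM–4:03 PM = 7 h 50 min; less 30 min break → 7 h 20 min
Total worked: 49 h 18 min = 49.30 h.
Threshold 40 h → overtime 9 h 18 min, regular 40 h 0 min.

Regular 40.00 hours, overtime 9.30 hours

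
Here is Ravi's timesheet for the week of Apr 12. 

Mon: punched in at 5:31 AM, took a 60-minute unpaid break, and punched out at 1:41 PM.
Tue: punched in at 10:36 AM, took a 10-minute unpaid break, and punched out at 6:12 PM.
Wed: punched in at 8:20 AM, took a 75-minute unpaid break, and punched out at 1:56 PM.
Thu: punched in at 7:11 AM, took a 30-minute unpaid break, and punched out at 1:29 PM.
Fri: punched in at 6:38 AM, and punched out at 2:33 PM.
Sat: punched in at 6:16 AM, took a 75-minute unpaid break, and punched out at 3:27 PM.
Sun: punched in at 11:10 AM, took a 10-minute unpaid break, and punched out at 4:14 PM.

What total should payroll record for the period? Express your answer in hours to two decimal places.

Mon: 5:31 AM–1:41 PM = 8 h 10 min; less 60 min break → 7 h 10 min
Tue: 10:36 AM–6:12 PM = 7 h 36 min; less 10 min break → 7 h 26 min
Wed: 8:20 AM–1:56 PM = 5 h 36 min; less 75 min break → 4 h 21 min
Thu: 7:11 AM–1:29 PM = 6 h 18 min; less 30 min break → 5 h 48 min
Fri: 6:38 AM–2:33 PM = 7 h 55 min
Sat: 6:16 AM–3:27 PM = 9 h 11 min; less 75 min break → 7 h 56 min
Sun: 11:10 AM–4:14 PM = 5 h 4 min; less 10 min break → 4 h 54 min
Total: 7 h 10 min + 7 h 26 min + 4 h 21 min + 5 h 48 min + 7 h 55 min + 7 h 56 min + 4 h 54 min = 45 h 30 min.

45.50 hours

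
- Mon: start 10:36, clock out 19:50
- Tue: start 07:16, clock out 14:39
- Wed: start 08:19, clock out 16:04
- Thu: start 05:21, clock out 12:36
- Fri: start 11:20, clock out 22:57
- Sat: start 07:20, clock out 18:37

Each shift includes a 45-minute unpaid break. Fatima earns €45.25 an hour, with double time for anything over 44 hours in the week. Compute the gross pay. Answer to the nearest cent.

€2535.51

Mon: 10:36–19:50 = 9 h 14 min; less 45 min break → 8 h 29 min
Tue: 07:16–14:39 = 7 h 23 min; less 45 min break → 6 h 38 min
Wed: 08:19–16:04 = 7 h 45 min; less 45 min break → 7 h 0 min
Thu: 05:21–12:36 = 7 h 15 min; less 45 min break → 6 h 30 min
Fri: 11:20–22:57 = 11 h 37 min; less 45 min break → 10 h 52 min
Sat: 07:20–18:37 = 11 h 17 min; less 45 min break → 10 h 32 min
Total worked: 50 h 1 min = 3001 min.
Regular 44 h 0 min = 2640 min at €45.25/h; overtime 6 h 1 min = 361 min at €90.50/h.
Pay = (2640 × €45.25 + 361 × €90.50) ÷ 60 = €2535.51.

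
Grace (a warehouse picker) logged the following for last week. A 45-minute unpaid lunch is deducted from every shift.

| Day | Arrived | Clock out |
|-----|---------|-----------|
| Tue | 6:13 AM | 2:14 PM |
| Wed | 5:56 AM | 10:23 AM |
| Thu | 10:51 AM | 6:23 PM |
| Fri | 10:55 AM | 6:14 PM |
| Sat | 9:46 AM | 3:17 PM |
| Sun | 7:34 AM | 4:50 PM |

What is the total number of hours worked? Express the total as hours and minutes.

Tue: 6:13 AM–2:14 PM = 8 h 1 min; less 45 min break → 7 h 16 min
Wed: 5:56 AM–10:23 AM = 4 h 27 min; less 45 min break → 3 h 42 min
Thu: 10:51 AM–6:23 PM = 7 h 32 min; less 45 min break → 6 h 47 min
Fri: 10:55 AM–6:14 PM = 7 h 19 min; less 45 min break → 6 h 34 min
Sat: 9:46 AM–3:17 PM = 5 h 31 min; less 45 min break → 4 h 46 min
Sun: 7:34 AM–4:50 PM = 9 h 16 min; less 45 min break → 8 h 31 min
Total: 7 h 16 min + 3 h 42 min + 6 h 47 min + 6 h 34 min + 4 h 46 min + 8 h 31 min = 37 h 36 min.

37 h 36 min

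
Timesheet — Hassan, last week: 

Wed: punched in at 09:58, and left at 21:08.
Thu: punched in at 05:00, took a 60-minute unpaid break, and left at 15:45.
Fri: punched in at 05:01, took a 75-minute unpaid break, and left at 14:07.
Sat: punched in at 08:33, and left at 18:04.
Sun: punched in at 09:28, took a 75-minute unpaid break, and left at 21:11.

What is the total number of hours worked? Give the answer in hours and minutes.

48 h 45 min

Wed: 09:58–21:08 = 11 h 10 min
Thu: 05:00–15:45 = 10 h 45 min; less 60 min break → 9 h 45 min
Fri: 05:01–14:07 = 9 h 6 min; less 75 min break → 7 h 51 min
Sat: 08:33–18:04 = 9 h 31 min
Sun: 09:28–21:11 = 11 h 43 min; less 75 min break → 10 h 28 min
Total: 11 h 10 min + 9 h 45 min + 7 h 51 min + 9 h 31 min + 10 h 28 min = 48 h 45 min.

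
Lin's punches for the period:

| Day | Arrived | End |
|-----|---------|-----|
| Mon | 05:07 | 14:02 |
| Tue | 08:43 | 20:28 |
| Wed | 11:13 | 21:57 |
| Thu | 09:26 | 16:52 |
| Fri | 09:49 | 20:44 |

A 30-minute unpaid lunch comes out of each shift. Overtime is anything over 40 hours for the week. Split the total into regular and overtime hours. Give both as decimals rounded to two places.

Mon: 05:07–14:02 = 8 h 55 min; less 30 min break → 8 h 25 min
Tue: 08:43–20:28 = 11 h 45 min; less 30 min break → 11 h 15 min
Wed: 11:13–21:57 = 10 h 44 min; less 30 min break → 10 h 14 min
Thu: 09:26–16:52 = 7 h 26 min; less 30 min break → 6 h 56 min
Fri: 09:49–20:44 = 10 h 55 min; less 30 min break → 10 h 25 min
Total worked: 47 h 15 min = 47.25 h.
Threshold 40 h → overtime 7 h 15 min, regular 40 h 0 min.

Regular 40.00 hours, overtime 7.25 hours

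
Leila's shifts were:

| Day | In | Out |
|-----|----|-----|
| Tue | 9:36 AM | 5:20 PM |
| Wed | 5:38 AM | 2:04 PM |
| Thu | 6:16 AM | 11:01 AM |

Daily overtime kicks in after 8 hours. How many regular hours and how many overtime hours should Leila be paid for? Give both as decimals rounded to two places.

Regular 20.48 hours, overtime 0.43 hours

Tue: 9:36 AM–5:20 PM = 7 h 44 min
Wed: 5:38 AM–2:04 PM = 8 h 26 min
Thu: 6:16 AM–11:01 AM = 4 h 45 min
Tue reg 7 h 44 min / OT 0 h 0 min; Wed reg 8 h 0 min / OT 0 h 26 min; Thu reg 4 h 45 min / OT 0 h 0 min.
Totals: regular 20 h 29 min, overtime 0 h 26 min.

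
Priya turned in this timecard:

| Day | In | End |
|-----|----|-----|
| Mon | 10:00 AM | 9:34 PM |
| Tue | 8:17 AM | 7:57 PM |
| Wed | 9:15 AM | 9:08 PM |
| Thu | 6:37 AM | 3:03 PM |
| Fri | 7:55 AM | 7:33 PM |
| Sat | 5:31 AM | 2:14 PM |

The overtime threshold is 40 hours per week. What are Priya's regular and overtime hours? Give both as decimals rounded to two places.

Mon: 10:00 AM–9:34 PM = 11 h 34 min
Tue: 8:17 AM–7:57 PM = 11 h 40 min
Wed: 9:15 AM–9:08 PM = 11 h 53 min
Thu: 6:37 AM–3:03 PM = 8 h 26 min
Fri: 7:55 AM–7:33 PM = 11 h 38 min
Sat: 5:31 AM–2:14 PM = 8 h 43 min
Total worked: 63 h 54 min = 63.90 h.
Threshold 40 h → overtime 23 h 54 min, regular 40 h 0 min.

Regular 40.00 hours, overtime 23.90 hours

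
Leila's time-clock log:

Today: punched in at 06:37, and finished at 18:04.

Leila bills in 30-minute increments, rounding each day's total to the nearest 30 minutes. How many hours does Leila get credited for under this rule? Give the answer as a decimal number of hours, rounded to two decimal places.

Today: 06:37–18:04 = 11 h 27 min → rounds to 11 h 30 min

11.50 hours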